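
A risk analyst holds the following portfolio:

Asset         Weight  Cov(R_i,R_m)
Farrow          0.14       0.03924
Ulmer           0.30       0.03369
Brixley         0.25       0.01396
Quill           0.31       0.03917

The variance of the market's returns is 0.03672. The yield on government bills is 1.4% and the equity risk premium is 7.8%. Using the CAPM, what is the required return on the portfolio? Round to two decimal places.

8.03%

β_Farrow = 0.03924 / 0.03672 = 1.0686
β_Ulmer = 0.03369 / 0.03672 = 0.9175
β_Brixley = 0.01396 / 0.03672 = 0.3802
β_Quill = 0.03917 / 0.03672 = 1.0667
β_P = Σ w_i β_i = 0.14×1.0686 + 0.30×0.9175 + 0.25×0.3802 + 0.31×1.0667 = 0.8506
E(R_P) = R_f + β_P × MRP = 1.4% + 0.8506 × 7.8% = 8.03%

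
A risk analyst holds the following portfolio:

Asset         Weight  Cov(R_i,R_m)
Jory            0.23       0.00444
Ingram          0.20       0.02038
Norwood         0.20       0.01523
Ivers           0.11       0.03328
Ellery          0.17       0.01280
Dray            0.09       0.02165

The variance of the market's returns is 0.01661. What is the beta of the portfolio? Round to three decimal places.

0.959

β_Jory = 0.00444 / 0.01661 = 0.2673
β_Ingram = 0.02038 / 0.01661 = 1.2270
β_Norwood = 0.01523 / 0.01661 = 0.9169
β_Ivers = 0.03328 / 0.01661 = 2.0036
β_Ellery = 0.01280 / 0.01661 = 0.7706
β_Dray = 0.02165 / 0.01661 = 1.3034
β_P = Σ w_i β_i = 0.23×0.2673 + 0.20×1.2270 + 0.20×0.9169 + 0.11×2.0036 + 0.17×0.7706 + 0.09×1.3034 = 0.9590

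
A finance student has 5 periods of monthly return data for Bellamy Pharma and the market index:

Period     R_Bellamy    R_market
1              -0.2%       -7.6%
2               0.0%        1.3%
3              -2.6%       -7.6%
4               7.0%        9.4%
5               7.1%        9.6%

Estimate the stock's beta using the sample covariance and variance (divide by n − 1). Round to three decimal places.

0.491

Mean R_i = (-0.2 + 0.0 − 2.6 + 7.0 + 7.1) / 5 = 2.2600%
Mean R_m = (-7.6 + 1.3 − 7.6 + 9.4 + 9.6) / 5 = 1.0200%
Σ(R_i − R̄_i)(R_m − R̄_m) = 143.7140  ⇒  Cov = 143.7140 / 4 = 35.9285
Σ(R_m − R̄_m)² = 292.5280  ⇒  Var(R_m) = 292.5280 / 4 = 73.1320
β = Cov / Var(R_m) = 35.9285 / 73.1320 = 0.4913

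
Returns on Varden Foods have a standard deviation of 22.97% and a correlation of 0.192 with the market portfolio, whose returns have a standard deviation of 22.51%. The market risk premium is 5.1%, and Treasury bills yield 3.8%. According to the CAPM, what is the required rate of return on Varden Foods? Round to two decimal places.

4.80%

β = ρ × σ_i / σ_m = 0.192 × 22.97% / 22.51% = 0.1959
E(R) = 3.8% + 0.1959 × 5.1% = 4.80%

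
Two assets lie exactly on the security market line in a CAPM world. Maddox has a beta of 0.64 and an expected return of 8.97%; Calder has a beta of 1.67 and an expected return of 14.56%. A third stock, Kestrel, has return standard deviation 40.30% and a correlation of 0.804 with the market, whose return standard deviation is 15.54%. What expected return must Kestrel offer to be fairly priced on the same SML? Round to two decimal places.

MRP = (14.56% − 8.97%) / (1.67 − 0.64) = 5.4272%
R_f = 8.97% − 0.64 × 5.4272% = 5.4966%
β_Kestrel = ρ·σ_i/σ_m = 0.804 × 40.30 / 15.54 = 2.0850
E(R_Kestrel) = R_f + β × MRP = 5.4966% + 2.0850 × 5.4272% = 16.81%

16.81%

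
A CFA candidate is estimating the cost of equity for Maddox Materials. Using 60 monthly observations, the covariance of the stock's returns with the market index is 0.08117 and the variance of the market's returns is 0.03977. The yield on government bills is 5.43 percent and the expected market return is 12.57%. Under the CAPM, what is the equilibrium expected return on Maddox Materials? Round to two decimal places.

20.00%

β = Cov(R_i, R_m) / Var(R_m) = 0.08117 / 0.03977 = 2.0410
MRP = 12.57% − 5.43% = 7.14%
E(R) = R_f + β × MRP = 5.43% + 2.0410 × 7.14% = 20.00%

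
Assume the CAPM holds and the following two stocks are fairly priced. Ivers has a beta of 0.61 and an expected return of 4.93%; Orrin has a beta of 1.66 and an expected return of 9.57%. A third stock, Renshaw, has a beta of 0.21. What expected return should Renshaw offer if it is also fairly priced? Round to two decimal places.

MRP (SML slope) = (9.57% − 4.93%) / (1.66 − 0.61) = 4.64% / 1.05 = 4.4190%
R_f (intercept) = 4.93% − 0.61 × 4.4190% = 2.2344%
E(R_Renshaw) = R_f + β × MRP = 2.2344% + 0.21 × 4.4190% = 3.16%

3.16%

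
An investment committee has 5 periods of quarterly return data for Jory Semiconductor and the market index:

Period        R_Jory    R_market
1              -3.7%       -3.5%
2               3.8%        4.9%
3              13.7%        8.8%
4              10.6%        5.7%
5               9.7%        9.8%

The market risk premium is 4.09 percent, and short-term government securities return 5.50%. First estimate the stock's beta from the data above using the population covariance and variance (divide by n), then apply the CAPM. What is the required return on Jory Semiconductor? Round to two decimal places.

10.41%

Mean R_i = (-3.7 + 3.8 + 13.7 + 10.6 + 9.7) / 5 = 6.8200%
Mean R_m = (-3.5 + 4.9 + 8.8 + 5.7 + 9.8) / 5 = 5.1400%
Σ(R_i − R̄_i)(R_m − R̄_m) = 132.3360  ⇒  Cov = 132.3360 / 5 = 26.4672
Σ(R_m − R̄_m)² = 110.1320  ⇒  Var(R_m) = 110.1320 / 5 = 22.0264
β = Cov / Var(R_m) = 26.4672 / 22.0264 = 1.2016
E(R) = R_f + β × MRP = 5.50% + 1.2016 × 4.09% = 10.41%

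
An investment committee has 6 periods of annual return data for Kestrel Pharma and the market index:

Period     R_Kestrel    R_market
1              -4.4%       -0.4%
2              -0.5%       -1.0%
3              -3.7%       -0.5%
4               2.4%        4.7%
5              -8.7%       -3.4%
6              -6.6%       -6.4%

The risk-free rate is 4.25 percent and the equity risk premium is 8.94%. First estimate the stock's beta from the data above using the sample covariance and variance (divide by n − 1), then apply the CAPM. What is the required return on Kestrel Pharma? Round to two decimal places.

Mean R_i = (-4.4 − 0.5 − 3.7 + 2.4 − 8.7 − 6.6) / 6 = -3.5833%
Mean R_m = (-0.4 − 1.0 − 0.5 + 4.7 − 3.4 − 6.4) / 6 = -1.1667%
Σ(R_i − R̄_i)(R_m − R̄_m) = 62.1267  ⇒  Cov = 62.1267 / 5 = 12.4253
Σ(R_m − R̄_m)² = 67.8533  ⇒  Var(R_m) = 67.8533 / 5 = 13.5707
β = Cov / Var(R_m) = 12.4253 / 13.5707 = 0.9156
E(R) = R_f + β × MRP = 4.25% + 0.9156 × 8.94% = 12.44%

12.44%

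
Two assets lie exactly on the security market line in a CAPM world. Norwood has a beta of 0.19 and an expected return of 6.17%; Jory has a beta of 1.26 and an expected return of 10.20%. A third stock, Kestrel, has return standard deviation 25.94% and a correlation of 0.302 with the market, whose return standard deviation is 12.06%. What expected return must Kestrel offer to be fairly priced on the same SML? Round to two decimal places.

7.90%

MRP = (10.20% − 6.17%) / (1.26 − 0.19) = 3.7664%
R_f = 6.17% − 0.19 × 3.7664% = 5.4544%
β_Kestrel = ρ·σ_i/σ_m = 0.302 × 25.94 / 12.06 = 0.6496
E(R_Kestrel) = R_f + β × MRP = 5.4544% + 0.6496 × 3.7664% = 7.90%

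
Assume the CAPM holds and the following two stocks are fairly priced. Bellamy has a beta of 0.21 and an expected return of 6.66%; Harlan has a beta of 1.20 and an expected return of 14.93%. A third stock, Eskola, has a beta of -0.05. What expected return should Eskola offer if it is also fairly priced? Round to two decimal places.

MRP (SML slope) = (14.93% − 6.66%) / (1.20 − 0.21) = 8.27% / 0.99 = 8.3535%
R_f (intercept) = 6.66% − 0.21 × 8.3535% = 4.9058%
E(R_Eskola) = R_f + β × MRP = 4.9058% + -0.05 × 8.3535% = 4.49%

4.49%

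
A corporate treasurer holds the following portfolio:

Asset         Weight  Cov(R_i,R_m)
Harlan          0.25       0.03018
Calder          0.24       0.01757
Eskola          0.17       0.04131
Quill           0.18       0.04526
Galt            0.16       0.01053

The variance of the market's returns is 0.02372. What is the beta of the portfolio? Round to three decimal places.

β_Harlan = 0.03018 / 0.02372 = 1.2723
β_Calder = 0.01757 / 0.02372 = 0.7407
β_Eskola = 0.04131 / 0.02372 = 1.7416
β_Quill = 0.04526 / 0.02372 = 1.9081
β_Galt = 0.01053 / 0.02372 = 0.4439
β_P = Σ w_i β_i = 0.25×1.2723 + 0.24×0.7407 + 0.17×1.7416 + 0.18×1.9081 + 0.16×0.4439 = 1.2064

1.206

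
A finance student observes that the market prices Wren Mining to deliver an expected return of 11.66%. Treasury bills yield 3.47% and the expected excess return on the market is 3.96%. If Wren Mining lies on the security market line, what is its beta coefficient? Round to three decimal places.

β = (E(R) − R_f) / MRP = (11.66% − 3.47%) / 3.96% = 8.19% / 3.96% = 2.068

2.068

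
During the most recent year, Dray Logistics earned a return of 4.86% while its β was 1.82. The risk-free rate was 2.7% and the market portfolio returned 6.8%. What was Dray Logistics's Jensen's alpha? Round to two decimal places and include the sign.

Market excess return = 6.8% − 2.7% = 4.10%
CAPM benchmark = R_f + β(R_m − R_f) = 2.7% + 1.82 × 4.1% = 10.1620%
α = actual − benchmark = 4.86% − 10.1620% = -5.30%

-5.30%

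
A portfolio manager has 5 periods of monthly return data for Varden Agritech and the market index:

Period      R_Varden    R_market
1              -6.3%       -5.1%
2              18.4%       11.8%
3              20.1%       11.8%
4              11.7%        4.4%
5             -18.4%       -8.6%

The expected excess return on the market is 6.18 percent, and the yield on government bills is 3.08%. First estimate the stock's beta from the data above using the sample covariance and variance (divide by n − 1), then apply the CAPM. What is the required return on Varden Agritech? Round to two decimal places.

13.87%

Mean R_i = (-6.3 + 18.4 + 20.1 + 11.7 − 18.4) / 5 = 5.1000%
Mean R_m = (-5.1 + 11.8 + 11.8 + 4.4 − 8.6) / 5 = 2.8600%
Σ(R_i − R̄_i)(R_m − R̄_m) = 623.2200  ⇒  Cov = 623.2200 / 4 = 155.8050
Σ(R_m − R̄_m)² = 356.9120  ⇒  Var(R_m) = 356.9120 / 4 = 89.2280
β = Cov / Var(R_m) = 155.8050 / 89.2280 = 1.7461
E(R) = R_f + β × MRP = 3.08% + 1.7461 × 6.18% = 13.87%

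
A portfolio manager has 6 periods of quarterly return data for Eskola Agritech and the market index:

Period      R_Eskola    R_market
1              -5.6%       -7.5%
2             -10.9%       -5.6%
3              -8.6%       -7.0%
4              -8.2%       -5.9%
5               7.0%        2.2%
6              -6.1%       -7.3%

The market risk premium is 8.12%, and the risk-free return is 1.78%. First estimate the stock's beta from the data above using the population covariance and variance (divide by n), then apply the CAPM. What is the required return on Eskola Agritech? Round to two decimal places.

14.09%

Mean R_i = (-5.6 − 10.9 − 8.6 − 8.2 + 7.0 − 6.1) / 6 = -5.4000%
Mean R_m = (-7.5 − 5.6 − 7.0 − 5.9 + 2.2 − 7.3) / 6 = -5.1833%
Σ(R_i − R̄_i)(R_m − R̄_m) = 103.6100  ⇒  Cov = 103.6100 / 6 = 17.2683
Σ(R_m − R̄_m)² = 68.3483  ⇒  Var(R_m) = 68.3483 / 6 = 11.3914
β = Cov / Var(R_m) = 17.2683 / 11.3914 = 1.5159
E(R) = R_f + β × MRP = 1.78% + 1.5159 × 8.12% = 14.09%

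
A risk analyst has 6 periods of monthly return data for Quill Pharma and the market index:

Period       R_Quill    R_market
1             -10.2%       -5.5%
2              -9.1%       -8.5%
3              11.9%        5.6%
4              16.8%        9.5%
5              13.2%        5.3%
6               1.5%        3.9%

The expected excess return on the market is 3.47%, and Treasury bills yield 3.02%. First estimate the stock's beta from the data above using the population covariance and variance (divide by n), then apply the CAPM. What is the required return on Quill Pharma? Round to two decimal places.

8.50%

Mean R_i = (-10.2 − 9.1 + 11.9 + 16.8 + 13.2 + 1.5) / 6 = 4.0167%
Mean R_m = (-5.5 − 8.5 + 5.6 + 9.5 + 5.3 + 3.9) / 6 = 1.7167%
Σ(R_i − R̄_i)(R_m − R̄_m) = 394.1283  ⇒  Cov = 394.1283 / 6 = 65.6881
Σ(R_m − R̄_m)² = 249.7283  ⇒  Var(R_m) = 249.7283 / 6 = 41.6214
β = Cov / Var(R_m) = 65.6881 / 41.6214 = 1.5782
E(R) = R_f + β × MRP = 3.02% + 1.5782 × 3.47% = 8.50%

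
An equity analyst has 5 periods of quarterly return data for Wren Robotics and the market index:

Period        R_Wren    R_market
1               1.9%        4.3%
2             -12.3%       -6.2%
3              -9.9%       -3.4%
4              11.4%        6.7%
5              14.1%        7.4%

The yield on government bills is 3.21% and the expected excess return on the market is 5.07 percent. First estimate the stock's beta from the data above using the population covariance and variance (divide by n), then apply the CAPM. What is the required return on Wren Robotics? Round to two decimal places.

Mean R_i = (1.9 − 12.3 − 9.9 + 11.4 + 14.1) / 5 = 1.0400%
Mean R_m = (4.3 − 6.2 − 3.4 + 6.7 + 7.4) / 5 = 1.7600%
Σ(R_i − R̄_i)(R_m − R̄_m) = 289.6580  ⇒  Cov = 289.6580 / 5 = 57.9316
Σ(R_m − R̄_m)² = 152.6520  ⇒  Var(R_m) = 152.6520 / 5 = 30.5304
β = Cov / Var(R_m) = 57.9316 / 30.5304 = 1.8975
E(R) = R_f + β × MRP = 3.21% + 1.8975 × 5.07% = 12.83%

12.83%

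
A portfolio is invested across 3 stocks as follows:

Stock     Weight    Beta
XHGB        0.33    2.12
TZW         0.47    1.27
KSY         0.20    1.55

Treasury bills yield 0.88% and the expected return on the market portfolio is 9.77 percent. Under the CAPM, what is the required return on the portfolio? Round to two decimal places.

15.16%

β_P = Σ w_i β_i = 0.33×2.12 + 0.47×1.27 + 0.20×1.55 = 1.6065
MRP = 9.77% − 0.88% = 8.89%
E(R_P) = R_f + β_P × MRP = 0.88% + 1.6065 × 8.89% = 15.16%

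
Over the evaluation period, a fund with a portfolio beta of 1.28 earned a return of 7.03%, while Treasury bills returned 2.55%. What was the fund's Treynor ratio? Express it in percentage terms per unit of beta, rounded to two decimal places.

3.50%

Treynor = (R_P − R_f) / β_P = (7.03% − 2.55%) / 1.2800 = 4.48% / 1.2800 = 3.50%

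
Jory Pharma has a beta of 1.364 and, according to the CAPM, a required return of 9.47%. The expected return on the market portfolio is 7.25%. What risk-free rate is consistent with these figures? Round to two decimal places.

E(R) = R_f + β(E(R_m) − R_f) = R_f(1 − β) + β·E(R_m)
9.47% = R_f × (1 − 1.364) + 1.364 × 7.25%
9.47% = R_f × -0.364 + 9.88900%
R_f = (9.47% − 9.88900%) / -0.364 = 1.15%

1.15%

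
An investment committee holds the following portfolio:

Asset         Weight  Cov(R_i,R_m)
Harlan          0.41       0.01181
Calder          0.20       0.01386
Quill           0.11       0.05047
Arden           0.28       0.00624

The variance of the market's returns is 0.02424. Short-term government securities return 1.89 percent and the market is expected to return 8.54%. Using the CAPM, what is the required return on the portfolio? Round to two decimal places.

β_Harlan = 0.01181 / 0.02424 = 0.4872
β_Calder = 0.01386 / 0.02424 = 0.5718
β_Quill = 0.05047 / 0.02424 = 2.0821
β_Arden = 0.00624 / 0.02424 = 0.2574
β_P = Σ w_i β_i = 0.41×0.4872 + 0.20×0.5718 + 0.11×2.0821 + 0.28×0.2574 = 0.6152
MRP = 8.54% − 1.89% = 6.65%
E(R_P) = R_f + β_P × MRP = 1.89% + 0.6152 × 6.65% = 5.98%

5.98%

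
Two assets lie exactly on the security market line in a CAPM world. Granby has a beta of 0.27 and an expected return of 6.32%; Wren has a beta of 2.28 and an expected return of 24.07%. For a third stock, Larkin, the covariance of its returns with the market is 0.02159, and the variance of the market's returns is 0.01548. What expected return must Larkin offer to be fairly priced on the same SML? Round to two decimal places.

16.25%

MRP = (24.07% − 6.32%) / (2.28 − 0.27) = 8.8308%
R_f = 6.32% − 0.27 × 8.8308% = 3.9357%
β_Larkin = Cov / Var(R_m) = 0.02159 / 0.01548 = 1.3947
E(R_Larkin) = R_f + β × MRP = 3.9357% + 1.3947 × 8.8308% = 16.25%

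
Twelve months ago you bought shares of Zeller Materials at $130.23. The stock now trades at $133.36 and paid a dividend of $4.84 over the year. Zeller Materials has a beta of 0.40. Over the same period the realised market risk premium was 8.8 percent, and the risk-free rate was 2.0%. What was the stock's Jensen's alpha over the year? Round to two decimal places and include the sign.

Realised HPR = (P1 + D1 − P0) / P0 = (133.36 + 4.84 − 130.23) / 130.23 = 7.97 / 130.23 = 6.1199%
CAPM required = R_f + β·MRP = 2.0% + 0.40 × 8.8% = 5.5200%
α = realised − required = 6.1199% − 5.5200% = +0.60%

+0.60%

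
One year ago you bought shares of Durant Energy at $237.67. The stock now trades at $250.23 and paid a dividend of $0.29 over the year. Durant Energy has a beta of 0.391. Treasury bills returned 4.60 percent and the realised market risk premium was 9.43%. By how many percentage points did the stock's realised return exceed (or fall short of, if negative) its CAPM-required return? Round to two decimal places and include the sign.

Realised HPR = (P1 + D1 − P0) / P0 = (250.23 + 0.29 − 237.67) / 237.67 = 12.85 / 237.67 = 5.4067%
CAPM required = R_f + β·MRP = 4.60% + 0.391 × 9.43% = 8.28713%
α = realised − required = 5.4067% − 8.28713% = -2.88%

-2.88%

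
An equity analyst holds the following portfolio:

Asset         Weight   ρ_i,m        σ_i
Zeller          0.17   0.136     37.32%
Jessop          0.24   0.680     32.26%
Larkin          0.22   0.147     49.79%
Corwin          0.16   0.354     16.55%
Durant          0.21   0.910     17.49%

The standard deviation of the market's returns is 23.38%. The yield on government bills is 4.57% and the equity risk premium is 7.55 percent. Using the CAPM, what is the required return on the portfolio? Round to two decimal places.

β_Zeller = 0.136 × 37.32% / 23.38% = 0.2171
β_Jessop = 0.680 × 32.26% / 23.38% = 0.9383
β_Larkin = 0.147 × 49.79% / 23.38% = 0.3131
β_Corwin = 0.354 × 16.55% / 23.38% = 0.2506
β_Durant = 0.910 × 17.49% / 23.38% = 0.6807
β_P = Σ w_i β_i = 0.17×0.2171 + 0.24×0.9383 + 0.22×0.3131 + 0.16×0.2506 + 0.21×0.6807 = 0.5140
E(R_P) = R_f + β_P × MRP = 4.57% + 0.5140 × 7.55% = 8.45%

8.45%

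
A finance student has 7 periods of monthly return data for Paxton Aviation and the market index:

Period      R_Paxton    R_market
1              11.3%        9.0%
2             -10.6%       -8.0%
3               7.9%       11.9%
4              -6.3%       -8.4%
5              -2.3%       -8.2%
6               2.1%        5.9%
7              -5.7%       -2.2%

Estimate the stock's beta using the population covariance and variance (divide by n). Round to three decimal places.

Mean R_i = (11.3 − 10.6 + 7.9 − 6.3 − 2.3 + 2.1 − 5.7) / 7 = -0.5143%
Mean R_m = (9.0 − 8.0 + 11.9 − 8.4 − 8.2 + 5.9 − 2.2) / 7 = 0.0000%
Σ(R_i − R̄_i)(R_m − R̄_m) = 377.2200  ⇒  Cov = 377.2200 / 7 = 53.8886
Σ(R_m − R̄_m)² = 464.0600  ⇒  Var(R_m) = 464.0600 / 7 = 66.2943
β = Cov / Var(R_m) = 53.8886 / 66.2943 = 0.8129

0.813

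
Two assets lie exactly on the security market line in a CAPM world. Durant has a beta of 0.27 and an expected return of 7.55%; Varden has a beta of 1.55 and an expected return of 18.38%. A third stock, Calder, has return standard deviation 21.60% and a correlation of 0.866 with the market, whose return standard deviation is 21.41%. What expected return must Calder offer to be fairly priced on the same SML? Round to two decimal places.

MRP = (18.38% − 7.55%) / (1.55 − 0.27) = 8.4609%
R_f = 7.55% − 0.27 × 8.4609% = 5.2656%
β_Calder = ρ·σ_i/σ_m = 0.866 × 21.60 / 21.41 = 0.8737
E(R_Calder) = R_f + β × MRP = 5.2656% + 0.8737 × 8.4609% = 12.66%

12.66%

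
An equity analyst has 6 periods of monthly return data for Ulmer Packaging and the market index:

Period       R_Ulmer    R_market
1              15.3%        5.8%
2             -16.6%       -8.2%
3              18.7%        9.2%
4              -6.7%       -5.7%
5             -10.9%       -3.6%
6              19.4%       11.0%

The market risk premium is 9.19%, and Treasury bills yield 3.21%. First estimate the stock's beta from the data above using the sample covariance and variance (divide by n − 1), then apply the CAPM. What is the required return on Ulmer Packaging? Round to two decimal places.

Mean R_i = (15.3 − 16.6 + 18.7 − 6.7 − 10.9 + 19.4) / 6 = 3.2000%
Mean R_m = (5.8 − 8.2 + 9.2 − 5.7 − 3.6 + 11.0) / 6 = 1.4167%
Σ(R_i − R̄_i)(R_m − R̄_m) = 660.5300  ⇒  Cov = 660.5300 / 5 = 132.1060
Σ(R_m − R̄_m)² = 339.9283  ⇒  Var(R_m) = 339.9283 / 5 = 67.9857
β = Cov / Var(R_m) = 132.1060 / 67.9857 = 1.9431
E(R) = R_f + β × MRP = 3.21% + 1.9431 × 9.19% = 21.07%

21.07%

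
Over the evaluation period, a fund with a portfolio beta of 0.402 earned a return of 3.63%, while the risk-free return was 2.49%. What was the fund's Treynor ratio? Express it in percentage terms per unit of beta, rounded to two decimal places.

Treynor = (R_P − R_f) / β_P = (3.63% − 2.49%) / 0.4020 = 1.14% / 0.4020 = 2.84%

2.84%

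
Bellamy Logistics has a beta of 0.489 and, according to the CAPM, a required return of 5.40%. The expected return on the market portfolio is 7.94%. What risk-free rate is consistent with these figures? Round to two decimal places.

E(R) = R_f + β(E(R_m) − R_f) = R_f(1 − β) + β·E(R_m)
5.40% = R_f × (1 − 0.489) + 0.489 × 7.94%
5.40% = R_f × 0.511 + 3.88266%
R_f = (5.40% − 3.88266%) / 0.511 = 2.97%

2.97%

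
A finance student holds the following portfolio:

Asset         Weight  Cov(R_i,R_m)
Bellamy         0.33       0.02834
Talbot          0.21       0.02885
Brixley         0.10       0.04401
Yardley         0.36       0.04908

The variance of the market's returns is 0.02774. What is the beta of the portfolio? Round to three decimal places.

β_Bellamy = 0.02834 / 0.02774 = 1.0216
β_Talbot = 0.02885 / 0.02774 = 1.0400
β_Brixley = 0.04401 / 0.02774 = 1.5865
β_Yardley = 0.04908 / 0.02774 = 1.7693
β_P = Σ w_i β_i = 0.33×1.0216 + 0.21×1.0400 + 0.10×1.5865 + 0.36×1.7693 = 1.3511

1.351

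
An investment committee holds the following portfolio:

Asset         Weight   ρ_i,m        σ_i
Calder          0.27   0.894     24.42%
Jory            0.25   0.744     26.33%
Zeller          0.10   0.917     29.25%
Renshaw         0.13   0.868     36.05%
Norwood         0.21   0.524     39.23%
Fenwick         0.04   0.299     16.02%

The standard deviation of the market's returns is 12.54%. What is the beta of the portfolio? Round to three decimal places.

β_Calder = 0.894 × 24.42% / 12.54% = 1.7409
β_Jory = 0.744 × 26.33% / 12.54% = 1.5622
β_Zeller = 0.917 × 29.25% / 12.54% = 2.1389
β_Renshaw = 0.868 × 36.05% / 12.54% = 2.4953
β_Norwood = 0.524 × 39.23% / 12.54% = 1.6393
β_Fenwick = 0.299 × 16.02% / 12.54% = 0.3820
β_P = Σ w_i β_i = 0.27×1.7409 + 0.25×1.5622 + 0.10×2.1389 + 0.13×2.4953 + 0.21×1.6393 + 0.04×0.3820 = 1.7584

1.758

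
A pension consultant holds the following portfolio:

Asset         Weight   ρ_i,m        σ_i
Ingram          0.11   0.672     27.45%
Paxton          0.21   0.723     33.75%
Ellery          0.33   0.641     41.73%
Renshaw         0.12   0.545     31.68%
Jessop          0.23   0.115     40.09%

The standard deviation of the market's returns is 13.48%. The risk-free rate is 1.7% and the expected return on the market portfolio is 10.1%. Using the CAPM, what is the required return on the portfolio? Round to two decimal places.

13.61%

β_Ingram = 0.672 × 27.45% / 13.48% = 1.3684
β_Paxton = 0.723 × 33.75% / 13.48% = 1.8102
β_Ellery = 0.641 × 41.73% / 13.48% = 1.9843
β_Renshaw = 0.545 × 31.68% / 13.48% = 1.2808
β_Jessop = 0.115 × 40.09% / 13.48% = 0.3420
β_P = Σ w_i β_i = 0.11×1.3684 + 0.21×1.8102 + 0.33×1.9843 + 0.12×1.2808 + 0.23×0.3420 = 1.4178
MRP = 10.1% − 1.7% = 8.40%
E(R_P) = R_f + β_P × MRP = 1.7% + 1.4178 × 8.4% = 13.61%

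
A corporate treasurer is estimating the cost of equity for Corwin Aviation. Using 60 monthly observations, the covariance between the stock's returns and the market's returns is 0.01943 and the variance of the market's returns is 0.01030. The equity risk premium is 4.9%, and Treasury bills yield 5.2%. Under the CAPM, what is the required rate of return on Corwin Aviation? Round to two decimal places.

β = Cov(R_i, R_m) / Var(R_m) = 0.01943 / 0.01030 = 1.8864
E(R) = R_f + β × MRP = 5.2% + 1.8864 × 4.9% = 14.44%

14.44%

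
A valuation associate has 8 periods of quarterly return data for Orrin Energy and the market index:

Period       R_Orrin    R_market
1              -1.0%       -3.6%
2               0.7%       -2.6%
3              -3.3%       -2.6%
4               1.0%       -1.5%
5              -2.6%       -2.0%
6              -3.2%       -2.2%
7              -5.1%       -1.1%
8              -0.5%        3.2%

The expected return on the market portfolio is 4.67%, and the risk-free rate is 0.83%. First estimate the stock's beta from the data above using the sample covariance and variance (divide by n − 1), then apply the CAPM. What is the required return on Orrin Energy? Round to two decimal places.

Mean R_i = (-1.0 + 0.7 − 3.3 + 1.0 − 2.6 − 3.2 − 5.1 − 0.5) / 8 = -1.7500%
Mean R_m = (-3.6 − 2.6 − 2.6 − 1.5 − 2.0 − 2.2 − 1.1 + 3.2) / 8 = -1.5500%
Σ(R_i − R̄_i)(R_m − R̄_m) = 3.4100  ⇒  Cov = 3.4100 / 7 = 0.4871
Σ(R_m − R̄_m)² = 29.8000  ⇒  Var(R_m) = 29.8000 / 7 = 4.2571
β = Cov / Var(R_m) = 0.4871 / 4.2571 = 0.1144
MRP = 4.67% − 0.83% = 3.84%
E(R) = R_f + β × MRP = 0.83% + 0.1144 × 3.84% = 1.27%

1.27%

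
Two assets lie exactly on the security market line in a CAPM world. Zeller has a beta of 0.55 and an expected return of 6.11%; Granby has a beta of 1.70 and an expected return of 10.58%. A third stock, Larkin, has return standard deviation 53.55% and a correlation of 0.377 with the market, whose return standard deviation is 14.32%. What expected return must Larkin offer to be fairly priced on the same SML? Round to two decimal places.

MRP = (10.58% − 6.11%) / (1.70 − 0.55) = 3.8870%
R_f = 6.11% − 0.55 × 3.8870% = 3.9722%
β_Larkin = ρ·σ_i/σ_m = 0.377 × 53.55 / 14.32 = 1.4098
E(R_Larkin) = R_f + β × MRP = 3.9722% + 1.4098 × 3.8870% = 9.45%

9.45%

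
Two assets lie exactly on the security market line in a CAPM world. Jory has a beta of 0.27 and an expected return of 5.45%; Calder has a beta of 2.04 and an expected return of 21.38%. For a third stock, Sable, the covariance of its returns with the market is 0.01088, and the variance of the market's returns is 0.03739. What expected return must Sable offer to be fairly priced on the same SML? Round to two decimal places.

5.64%

MRP = (21.38% − 5.45%) / (2.04 − 0.27) = 9.0000%
R_f = 5.45% − 0.27 × 9.0000% = 3.0200%
β_Sable = Cov / Var(R_m) = 0.01088 / 0.03739 = 0.2910
E(R_Sable) = R_f + β × MRP = 3.0200% + 0.2910 × 9.0000% = 5.64%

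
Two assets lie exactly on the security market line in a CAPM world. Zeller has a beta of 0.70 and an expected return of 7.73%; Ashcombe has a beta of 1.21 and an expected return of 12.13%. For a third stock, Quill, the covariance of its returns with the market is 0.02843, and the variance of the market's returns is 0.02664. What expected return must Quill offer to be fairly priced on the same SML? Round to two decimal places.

MRP = (12.13% − 7.73%) / (1.21 − 0.70) = 8.6275%
R_f = 7.73% − 0.70 × 8.6275% = 1.6908%
β_Quill = Cov / Var(R_m) = 0.02843 / 0.02664 = 1.0672
E(R_Quill) = R_f + β × MRP = 1.6908% + 1.0672 × 8.6275% = 10.90%

10.90%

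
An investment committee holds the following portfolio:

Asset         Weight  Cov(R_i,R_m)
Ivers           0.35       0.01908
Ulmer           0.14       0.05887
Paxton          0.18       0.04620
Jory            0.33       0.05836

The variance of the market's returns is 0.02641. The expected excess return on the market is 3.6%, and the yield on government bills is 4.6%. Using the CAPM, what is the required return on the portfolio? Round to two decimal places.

10.39%

β_Ivers = 0.01908 / 0.02641 = 0.7225
β_Ulmer = 0.05887 / 0.02641 = 2.2291
β_Paxton = 0.04620 / 0.02641 = 1.7493
β_Jory = 0.05836 / 0.02641 = 2.2098
β_P = Σ w_i β_i = 0.35×0.7225 + 0.14×2.2291 + 0.18×1.7493 + 0.33×2.2098 = 1.6091
E(R_P) = R_f + β_P × MRP = 4.6% + 1.6091 × 3.6% = 10.39%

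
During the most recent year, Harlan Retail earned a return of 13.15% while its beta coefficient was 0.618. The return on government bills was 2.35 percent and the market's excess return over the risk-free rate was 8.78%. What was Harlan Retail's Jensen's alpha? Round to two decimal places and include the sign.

+5.37%

CAPM benchmark = R_f + β(R_m − R_f) = 2.35% + 0.618 × 8.78% = 7.77604%
α = actual − benchmark = 13.15% − 7.77604% = +5.37%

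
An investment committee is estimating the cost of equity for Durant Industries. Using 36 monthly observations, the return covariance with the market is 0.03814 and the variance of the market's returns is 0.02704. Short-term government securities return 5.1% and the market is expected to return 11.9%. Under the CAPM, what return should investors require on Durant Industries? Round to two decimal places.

β = Cov(R_i, R_m) / Var(R_m) = 0.03814 / 0.02704 = 1.4105
MRP = 11.9% − 5.1% = 6.80%
E(R) = R_f + β × MRP = 5.1% + 1.4105 × 6.8% = 14.69%

14.69%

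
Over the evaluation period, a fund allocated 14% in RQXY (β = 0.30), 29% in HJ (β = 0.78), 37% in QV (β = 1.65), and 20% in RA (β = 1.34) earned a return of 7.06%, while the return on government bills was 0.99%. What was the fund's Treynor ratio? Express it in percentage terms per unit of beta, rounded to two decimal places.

5.29%

β_P = 0.14×0.30 + 0.29×0.78 + 0.37×1.65 + 0.20×1.34 = 1.1467
Treynor = (R_P − R_f) / β_P = (7.06% − 0.99%) / 1.1467 = 6.07% / 1.1467 = 5.29%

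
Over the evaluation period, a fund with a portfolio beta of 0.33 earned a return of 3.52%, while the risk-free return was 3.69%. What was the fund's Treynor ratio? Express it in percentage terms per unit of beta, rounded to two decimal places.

Treynor = (R_P − R_f) / β_P = (3.52% − 3.69%) / 0.3300 = -0.17% / 0.3300 = -0.52%

-0.52%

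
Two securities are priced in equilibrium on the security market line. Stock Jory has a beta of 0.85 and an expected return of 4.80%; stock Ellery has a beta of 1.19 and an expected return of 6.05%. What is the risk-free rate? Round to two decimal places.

Both satisfy E(R) = R_f + β·MRP, so the slope of the SML is
MRP = (6.05% − 4.80%) / (1.19 − 0.85) = 1.25% / 0.34 = 3.6765%
R_f = E(R_Jory) − β_Jory·MRP = 4.80% − 0.85 × 3.6765% = 1.6750%

1.68%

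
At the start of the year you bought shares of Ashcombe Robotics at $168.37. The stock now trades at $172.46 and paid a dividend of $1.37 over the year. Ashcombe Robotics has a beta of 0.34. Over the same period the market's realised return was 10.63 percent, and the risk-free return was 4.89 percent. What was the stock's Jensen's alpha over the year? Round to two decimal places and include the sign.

-3.60%

Realised HPR = (P1 + D1 − P0) / P0 = (172.46 + 1.37 − 168.37) / 168.37 = 5.46 / 168.37 = 3.2429%
MRP = 10.63% − 4.89% = 5.74%
CAPM required = R_f + β·MRP = 4.89% + 0.34 × 5.74% = 6.8416%
α = realised − required = 3.2429% − 6.8416% = -3.60%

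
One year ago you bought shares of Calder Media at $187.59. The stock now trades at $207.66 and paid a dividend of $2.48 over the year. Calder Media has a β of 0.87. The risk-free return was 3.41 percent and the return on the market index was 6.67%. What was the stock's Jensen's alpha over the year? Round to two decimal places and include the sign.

Realised HPR = (P1 + D1 − P0) / P0 = (207.66 + 2.48 − 187.59) / 187.59 = 22.55 / 187.59 = 12.0209%
MRP = 6.67% − 3.41% = 3.26%
CAPM required = R_f + β·MRP = 3.41% + 0.87 × 3.26% = 6.2462%
α = realised − required = 12.0209% − 6.2462% = +5.77%

+5.77%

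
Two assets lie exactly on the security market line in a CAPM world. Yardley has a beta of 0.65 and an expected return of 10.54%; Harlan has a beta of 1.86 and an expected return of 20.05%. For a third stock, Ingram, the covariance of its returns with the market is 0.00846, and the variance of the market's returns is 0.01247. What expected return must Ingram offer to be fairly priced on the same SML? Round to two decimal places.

10.76%

MRP = (20.05% − 10.54%) / (1.86 − 0.65) = 7.8595%
R_f = 10.54% − 0.65 × 7.8595% = 5.4313%
β_Ingram = Cov / Var(R_m) = 0.00846 / 0.01247 = 0.6784
E(R_Ingram) = R_f + β × MRP = 5.4313% + 0.6784 × 7.8595% = 10.76%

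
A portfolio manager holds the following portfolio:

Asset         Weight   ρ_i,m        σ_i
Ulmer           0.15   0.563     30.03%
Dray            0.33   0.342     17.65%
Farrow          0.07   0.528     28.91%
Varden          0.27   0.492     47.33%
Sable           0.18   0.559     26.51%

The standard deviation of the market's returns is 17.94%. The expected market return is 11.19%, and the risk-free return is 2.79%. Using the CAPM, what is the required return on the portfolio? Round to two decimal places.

β_Ulmer = 0.563 × 30.03% / 17.94% = 0.9424
β_Dray = 0.342 × 17.65% / 17.94% = 0.3365
β_Farrow = 0.528 × 28.91% / 17.94% = 0.8509
β_Varden = 0.492 × 47.33% / 17.94% = 1.2980
β_Sable = 0.559 × 26.51% / 17.94% = 0.8260
β_P = Σ w_i β_i = 0.15×0.9424 + 0.33×0.3365 + 0.07×0.8509 + 0.27×1.2980 + 0.18×0.8260 = 0.8111
MRP = 11.19% − 2.79% = 8.40%
E(R_P) = R_f + β_P × MRP = 2.79% + 0.8111 × 8.40% = 9.60%

9.60%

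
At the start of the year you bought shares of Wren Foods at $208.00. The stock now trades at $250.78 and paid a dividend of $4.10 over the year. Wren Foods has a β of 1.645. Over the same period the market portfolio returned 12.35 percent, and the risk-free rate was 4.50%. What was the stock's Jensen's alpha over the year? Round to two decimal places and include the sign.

+5.13%

Realised HPR = (P1 + D1 − P0) / P0 = (250.78 + 4.10 − 208.00) / 208.00 = 46.88 / 208.00 = 22.5385%
MRP = 12.35% − 4.50% = 7.85%
CAPM required = R_f + β·MRP = 4.50% + 1.645 × 7.85% = 17.41325%
α = realised − required = 22.5385% − 17.41325% = +5.13%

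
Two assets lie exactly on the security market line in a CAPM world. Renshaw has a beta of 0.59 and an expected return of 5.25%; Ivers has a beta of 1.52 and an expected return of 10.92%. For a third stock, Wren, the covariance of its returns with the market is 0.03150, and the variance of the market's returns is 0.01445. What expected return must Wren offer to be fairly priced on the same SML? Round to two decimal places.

MRP = (10.92% − 5.25%) / (1.52 − 0.59) = 6.0968%
R_f = 5.25% − 0.59 × 6.0968% = 1.6529%
β_Wren = Cov / Var(R_m) = 0.03150 / 0.01445 = 2.1799
E(R_Wren) = R_f + β × MRP = 1.6529% + 2.1799 × 6.0968% = 14.94%

14.94%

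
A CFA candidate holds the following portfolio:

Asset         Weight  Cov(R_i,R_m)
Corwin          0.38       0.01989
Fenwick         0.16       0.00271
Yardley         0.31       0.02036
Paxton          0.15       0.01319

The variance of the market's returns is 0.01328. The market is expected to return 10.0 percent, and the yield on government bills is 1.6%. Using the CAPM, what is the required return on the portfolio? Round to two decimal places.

β_Corwin = 0.01989 / 0.01328 = 1.4977
β_Fenwick = 0.00271 / 0.01328 = 0.2041
β_Yardley = 0.02036 / 0.01328 = 1.5331
β_Paxton = 0.01319 / 0.01328 = 0.9932
β_P = Σ w_i β_i = 0.38×1.4977 + 0.16×0.2041 + 0.31×1.5331 + 0.15×0.9932 = 1.2260
MRP = 10.0% − 1.6% = 8.40%
E(R_P) = R_f + β_P × MRP = 1.6% + 1.2260 × 8.4% = 11.90%

11.90%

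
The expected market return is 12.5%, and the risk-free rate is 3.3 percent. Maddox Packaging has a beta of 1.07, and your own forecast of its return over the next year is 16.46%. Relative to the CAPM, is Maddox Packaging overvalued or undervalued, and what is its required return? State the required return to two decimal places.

Undervalued; required return 13.14%

MRP = 12.5% − 3.3% = 9.20%
Required return = R_f + β·MRP = 3.3% + 1.07 × 9.2% = 13.14%
Forecast 16.46% > required 13.14% → the stock plots above the SML → undervalued.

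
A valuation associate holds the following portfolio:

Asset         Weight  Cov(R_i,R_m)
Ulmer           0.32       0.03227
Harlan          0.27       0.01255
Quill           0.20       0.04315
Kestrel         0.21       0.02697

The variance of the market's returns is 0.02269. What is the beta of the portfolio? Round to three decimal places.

β_Ulmer = 0.03227 / 0.02269 = 1.4222
β_Harlan = 0.01255 / 0.02269 = 0.5531
β_Quill = 0.04315 / 0.02269 = 1.9017
β_Kestrel = 0.02697 / 0.02269 = 1.1886
β_P = Σ w_i β_i = 0.32×1.4222 + 0.27×0.5531 + 0.20×1.9017 + 0.21×1.1886 = 1.2344

1.234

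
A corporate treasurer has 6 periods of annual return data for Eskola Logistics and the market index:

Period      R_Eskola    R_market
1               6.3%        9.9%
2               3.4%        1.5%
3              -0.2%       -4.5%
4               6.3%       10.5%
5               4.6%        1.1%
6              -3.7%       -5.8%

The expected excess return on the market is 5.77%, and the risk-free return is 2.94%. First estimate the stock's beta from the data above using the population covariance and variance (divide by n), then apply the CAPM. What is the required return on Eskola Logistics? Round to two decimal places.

5.98%

Mean R_i = (6.3 + 3.4 − 0.2 + 6.3 + 4.6 − 3.7) / 6 = 2.7833%
Mean R_m = (9.9 + 1.5 − 4.5 + 10.5 + 1.1 − 5.8) / 6 = 2.1167%
Σ(R_i − R̄_i)(R_m − R̄_m) = 125.6917  ⇒  Cov = 125.6917 / 6 = 20.9486
Σ(R_m − R̄_m)² = 238.7283  ⇒  Var(R_m) = 238.7283 / 6 = 39.7881
β = Cov / Var(R_m) = 20.9486 / 39.7881 = 0.5265
E(R) = R_f + β × MRP = 2.94% + 0.5265 × 5.77% = 5.98%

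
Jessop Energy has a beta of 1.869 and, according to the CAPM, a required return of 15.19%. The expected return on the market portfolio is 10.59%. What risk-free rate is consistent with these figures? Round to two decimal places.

E(R) = R_f + β(E(R_m) − R_f) = R_f(1 − β) + β·E(R_m)
15.19% = R_f × (1 − 1.869) + 1.869 × 10.59%
15.19% = R_f × -0.869 + 19.79271%
R_f = (15.19% − 19.79271%) / -0.869 = 5.30%

5.30%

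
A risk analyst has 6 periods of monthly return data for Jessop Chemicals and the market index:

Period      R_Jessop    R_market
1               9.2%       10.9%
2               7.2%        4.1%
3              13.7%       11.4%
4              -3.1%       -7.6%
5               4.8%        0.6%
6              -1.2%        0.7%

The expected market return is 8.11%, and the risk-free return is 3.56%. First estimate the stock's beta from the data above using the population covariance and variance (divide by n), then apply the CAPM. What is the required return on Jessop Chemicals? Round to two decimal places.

7.26%

Mean R_i = (9.2 + 7.2 + 13.7 − 3.1 + 4.8 − 1.2) / 6 = 5.1000%
Mean R_m = (10.9 + 4.1 + 11.4 − 7.6 + 0.6 + 0.7) / 6 = 3.3500%
Σ(R_i − R̄_i)(R_m − R̄_m) = 209.0700  ⇒  Cov = 209.0700 / 6 = 34.8450
Σ(R_m − R̄_m)² = 256.8550  ⇒  Var(R_m) = 256.8550 / 6 = 42.8092
β = Cov / Var(R_m) = 34.8450 / 42.8092 = 0.8140
MRP = 8.11% − 3.56% = 4.55%
E(R) = R_f + β × MRP = 3.56% + 0.8140 × 4.55% = 7.26%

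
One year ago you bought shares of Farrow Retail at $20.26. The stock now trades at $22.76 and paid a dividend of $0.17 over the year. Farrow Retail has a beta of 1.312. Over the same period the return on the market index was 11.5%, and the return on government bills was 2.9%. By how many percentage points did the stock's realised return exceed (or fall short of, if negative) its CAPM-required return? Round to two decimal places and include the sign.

Realised HPR = (P1 + D1 − P0) / P0 = (22.76 + 0.17 − 20.26) / 20.26 = 2.67 / 20.26 = 13.1787%
MRP = 11.5% − 2.9% = 8.60%
CAPM required = R_f + β·MRP = 2.9% + 1.312 × 8.6% = 14.1832%
α = realised − required = 13.1787% − 14.1832% = -1.00%

-1.00%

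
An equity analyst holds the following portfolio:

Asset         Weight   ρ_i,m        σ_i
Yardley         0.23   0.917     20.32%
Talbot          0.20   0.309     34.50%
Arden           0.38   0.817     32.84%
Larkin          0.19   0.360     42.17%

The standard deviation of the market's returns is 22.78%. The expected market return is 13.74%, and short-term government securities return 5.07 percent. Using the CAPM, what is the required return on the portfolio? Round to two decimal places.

β_Yardley = 0.917 × 20.32% / 22.78% = 0.8180
β_Talbot = 0.309 × 34.50% / 22.78% = 0.4680
β_Arden = 0.817 × 32.84% / 22.78% = 1.1778
β_Larkin = 0.360 × 42.17% / 22.78% = 0.6664
β_P = Σ w_i β_i = 0.23×0.8180 + 0.20×0.4680 + 0.38×1.1778 + 0.19×0.6664 = 0.8559
MRP = 13.74% − 5.07% = 8.67%
E(R_P) = R_f + β_P × MRP = 5.07% + 0.8559 × 8.67% = 12.49%

12.49%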